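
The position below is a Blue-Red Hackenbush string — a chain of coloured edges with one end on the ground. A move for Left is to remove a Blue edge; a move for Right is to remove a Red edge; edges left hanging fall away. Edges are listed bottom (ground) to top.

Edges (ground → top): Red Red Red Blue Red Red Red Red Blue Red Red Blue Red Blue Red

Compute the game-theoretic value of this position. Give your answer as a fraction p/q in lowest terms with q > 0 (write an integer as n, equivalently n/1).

-12139/4096

Build G(s[:k]) for k = 1..15, string s = Red Red Red Blue Red Red Red Red Blue Red Red Blue Red Blue Red.
edge 1 of 15 (Red): { · | 0 } gives -1
edge 2 of 15 (Red): { · | -1, 0 } gives -2
edge 3 of 15 (Red): { · | -2, -1, 0 } gives -3
edge 4 of 15 (Blue): { -3 | -2, -1, 0 } gives -5/2
edge 5 of 15 (Red): { -3 | -5/2, -2, -1, 0 } gives -11/4
edge 6 of 15 (Red): { -3 | -11/4, -5/2, -2, -1, 0 } gives -23/8
edge 7 of 15 (Red): { -3 | -23/8, -11/4, -5/2, -2, -1, 0 } gives -47/16
edge 8 of 15 (Red): { -3 | -47/16, -23/8, -11/4, -5/2, -2, -1, 0 } gives -95/32
edge 9 of 15 (Blue): { -3, -95/32 | -47/16, -23/8, -11/4, -5/2, -2, -1, 0 } gives -189/64
edge 10 of 15 (Red): { -3, -95/32 | -189/64, -47/16, -23/8, -11/4, -5/2, -2, -1, 0 } gives -379/128
edge 11 of 15 (Red): { -3, -95/32 | -379/128, -189/64, -47/16, -23/8, -11/4, -5/2, -2, -1, 0 } gives -759/256
edge 12 of 15 (Blue): { -3, -95/32, -759/256 | -379/128, -189/64, -47/16, -23/8, -11/4, -5/2, -2, -1, 0 } gives -1517/512
edge 13 of 15 (Red): { -3, -95/32, -759/256 | -1517/512, -379/128, -189/64, -47/16, -23/8, -11/4, -5/2, -2, -1, 0 } gives -3035/1024
edge 14 of 15 (Blue): { -3, -95/32, -759/256, -3035/1024 | -1517/512, -379/128, -189/64, -47/16, -23/8, -11/4, -5/2, -2, -1, 0 } gives -6069/2048
edge 15 of 15 (Red): { -3, -95/32, -759/256, -3035/1024 | -6069/2048, -1517/512, -379/128, -189/64, -47/16, -23/8, -11/4, -5/2, -2, -1, 0 } gives -12139/4096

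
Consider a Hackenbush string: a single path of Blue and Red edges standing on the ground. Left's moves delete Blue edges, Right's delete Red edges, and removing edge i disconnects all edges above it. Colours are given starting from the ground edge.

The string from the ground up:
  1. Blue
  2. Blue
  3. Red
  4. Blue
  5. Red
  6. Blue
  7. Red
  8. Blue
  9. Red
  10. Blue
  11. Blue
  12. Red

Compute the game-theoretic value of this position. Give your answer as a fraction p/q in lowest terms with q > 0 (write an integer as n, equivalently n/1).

1709/1024

val_1 [B]  L=[0]  R=[—]  => 1
val_2 [BB]  L=[0, 1]  R=[—]  => 2
val_3 [BBR]  L=[0, 1]  R=[2]  => 3/2
val_4 [BBRB]  L=[0, 1, 3/2]  R=[2]  => 7/4
val_5 [BBRBR]  L=[0, 1, 3/2]  R=[7/4, 2]  => 13/8
val_6 [BBRBRB]  L=[0, 1, 3/2, 13/8]  R=[7/4, 2]  => 27/16
val_7 [BBRBRBR]  L=[0, 1, 3/2, 13/8]  R=[27/16, 7/4, 2]  => 53/32
val_8 [BBRBRBRB]  L=[0, 1, 3/2, 13/8, 53/32]  R=[27/16, 7/4, 2]  => 107/64
val_9 [BBRBRBRBR]  L=[0, 1, 3/2, 13/8, 53/32]  R=[107/64, 27/16, 7/4, 2]  => 213/128
val_10 [BBRBRBRBRB]  L=[0, 1, 3/2, 13/8, 53/32, 213/128]  R=[107/64, 27/16, 7/4, 2]  => 427/256
val_11 [BBRBRBRBRBB]  L=[0, 1, 3/2, 13/8, 53/32, 213/128, 427/256]  R=[107/64, 27/16, 7/4, 2]  => 855/512
val_12 [BBRBRBRBRBBR]  L=[0, 1, 3/2, 13/8, 53/32, 213/128, 427/256]  R=[855/512, 107/64, 27/16, 7/4, 2]  => 1709/1024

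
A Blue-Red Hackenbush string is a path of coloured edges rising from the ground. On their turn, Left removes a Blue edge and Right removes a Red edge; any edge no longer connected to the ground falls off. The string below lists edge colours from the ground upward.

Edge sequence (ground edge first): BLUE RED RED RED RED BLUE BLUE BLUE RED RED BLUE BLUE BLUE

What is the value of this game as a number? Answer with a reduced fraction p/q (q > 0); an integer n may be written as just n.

Prefix values for BLUE RED RED RED RED BLUE BLUE BLUE RED RED BLUE BLUE BLUE via {L|R} + simplicity:
edge 1 of 13 (BLUE): { 0 | · } -> 1
edge 2 of 13 (RED): { 0 | 1 } -> 1/2
edge 3 of 13 (RED): { 0 | 1/2,1 } -> 1/4
edge 4 of 13 (RED): { 0 | 1/4,1/2,1 } -> 1/8
edge 5 of 13 (RED): { 0 | 1/8,1/4,1/2,1 } -> 1/16
edge 6 of 13 (BLUE): { 0,1/16 | 1/8,1/4,1/2,1 } -> 3/32
edge 7 of 13 (BLUE): { 0,1/16,3/32 | 1/8,1/4,1/2,1 } -> 7/64
edge 8 of 13 (BLUE): { 0,1/16,3/32,7/64 | 1/8,1/4,1/2,1 } -> 15/128
edge 9 of 13 (RED): { 0,1/16,3/32,7/64 | 15/128,1/8,1/4,1/2,1 } -> 29/256
edge 10 of 13 (RED): { 0,1/16,3/32,7/64 | 29/256,15/128,1/8,1/4,1/2,1 } -> 57/512
edge 11 of 13 (BLUE): { 0,1/16,3/32,7/64,57/512 | 29/256,15/128,1/8,1/4,1/2,1 } -> 115/1024
edge 12 of 13 (BLUE): { 0,1/16,3/32,7/64,57/512,115/1024 | 29/256,15/128,1/8,1/4,1/2,1 } -> 231/2048
edge 13 of 13 (BLUE): { 0,1/16,3/32,7/64,57/512,115/1024,231/2048 | 29/256,15/128,1/8,1/4,1/2,1 } -> 463/4096

463/4096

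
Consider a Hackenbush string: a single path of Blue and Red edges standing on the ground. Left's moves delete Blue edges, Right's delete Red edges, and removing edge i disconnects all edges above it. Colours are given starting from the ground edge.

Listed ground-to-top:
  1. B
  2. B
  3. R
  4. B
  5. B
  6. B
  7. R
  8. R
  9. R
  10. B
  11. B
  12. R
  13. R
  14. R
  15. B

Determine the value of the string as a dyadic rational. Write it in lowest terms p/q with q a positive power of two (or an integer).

edge 1 of 15 (B): { 0 | none } ⇒ 1
edge 2 of 15 (B): { 0, 1 | none } ⇒ 2
edge 3 of 15 (R): { 0, 1 | 2 } ⇒ 3/2
edge 4 of 15 (B): { 0, 1, 3/2 | 2 } ⇒ 7/4
edge 5 of 15 (B): { 0, 1, 3/2, 7/4 | 2 } ⇒ 15/8
edge 6 of 15 (B): { 0, 1, 3/2, 7/4, 15/8 | 2 } ⇒ 31/16
edge 7 of 15 (R): { 0, 1, 3/2, 7/4, 15/8 | 31/16, 2 } ⇒ 61/32
edge 8 of 15 (R): { 0, 1, 3/2, 7/4, 15/8 | 61/32, 31/16, 2 } ⇒ 121/64
edge 9 of 15 (R): { 0, 1, 3/2, 7/4, 15/8 | 121/64, 61/32, 31/16, 2 } ⇒ 241/128
edge 10 of 15 (B): { 0, 1, 3/2, 7/4, 15/8, 241/128 | 121/64, 61/32, 31/16, 2 } ⇒ 483/256
edge 11 of 15 (B): { 0, 1, 3/2, 7/4, 15/8, 241/128, 483/256 | 121/64, 61/32, 31/16, 2 } ⇒ 967/512
edge 12 of 15 (R): { 0, 1, 3/2, 7/4, 15/8, 241/128, 483/256 | 967/512, 121/64, 61/32, 31/16, 2 } ⇒ 1933/1024
edge 13 of 15 (R): { 0, 1, 3/2, 7/4, 15/8, 241/128, 483/256 | 1933/1024, 967/512, 121/64, 61/32, 31/16, 2 } ⇒ 3865/2048
edge 14 of 15 (R): { 0, 1, 3/2, 7/4, 15/8, 241/128, 483/256 | 3865/2048, 1933/1024, 967/512, 121/64, 61/32, 31/16, 2 } ⇒ 7729/4096
edge 15 of 15 (B): { 0, 1, 3/2, 7/4, 15/8, 241/128, 483/256, 7729/4096 | 3865/2048, 1933/1024, 967/512, 121/64, 61/32, 31/16, 2 } ⇒ 15459/8192

15459/8192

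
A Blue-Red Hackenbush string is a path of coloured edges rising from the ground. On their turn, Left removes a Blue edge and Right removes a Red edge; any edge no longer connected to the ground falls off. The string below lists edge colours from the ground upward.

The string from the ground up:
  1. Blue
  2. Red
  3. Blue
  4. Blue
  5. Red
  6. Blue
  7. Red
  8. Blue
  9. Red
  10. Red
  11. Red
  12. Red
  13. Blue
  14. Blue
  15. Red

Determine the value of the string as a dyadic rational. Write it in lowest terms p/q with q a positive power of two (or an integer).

13581/16384

Build G(s[:k]) for k = 1..15, string s = Blue Red Blue Blue Red Blue Red Blue Red Red Red Red Blue Blue Red.
edge 1 of 15 (Blue): { 0 | ∅ } ⇒ 1
edge 2 of 15 (Red): { 0 | 1 } ⇒ 1/2
edge 3 of 15 (Blue): { 0, 1/2 | 1 } ⇒ 3/4
edge 4 of 15 (Blue): { 0, 1/2, 3/4 | 1 } ⇒ 7/8
edge 5 of 15 (Red): { 0, 1/2, 3/4 | 7/8, 1 } ⇒ 13/16
edge 6 of 15 (Blue): { 0, 1/2, 3/4, 13/16 | 7/8, 1 } ⇒ 27/32
edge 7 of 15 (Red): { 0, 1/2, 3/4, 13/16 | 27/32, 7/8, 1 } ⇒ 53/64
edge 8 of 15 (Blue): { 0, 1/2, 3/4, 13/16, 53/64 | 27/32, 7/8, 1 } ⇒ 107/128
edge 9 of 15 (Red): { 0, 1/2, 3/4, 13/16, 53/64 | 107/128, 27/32, 7/8, 1 } ⇒ 213/256
edge 10 of 15 (Red): { 0, 1/2, 3/4, 13/16, 53/64 | 213/256, 107/128, 27/32, 7/8, 1 } ⇒ 425/512
edge 11 of 15 (Red): { 0, 1/2, 3/4, 13/16, 53/64 | 425/512, 213/256, 107/128, 27/32, 7/8, 1 } ⇒ 849/1024
edge 12 of 15 (Red): { 0, 1/2, 3/4, 13/16, 53/64 | 849/1024, 425/512, 213/256, 107/128, 27/32, 7/8, 1 } ⇒ 1697/2048
edge 13 of 15 (Blue): { 0, 1/2, 3/4, 13/16, 53/64, 1697/2048 | 849/1024, 425/512, 213/256, 107/128, 27/32, 7/8, 1 } ⇒ 3395/4096
edge 14 of 15 (Blue): { 0, 1/2, 3/4, 13/16, 53/64, 1697/2048, 3395/4096 | 849/1024, 425/512, 213/256, 107/128, 27/32, 7/8, 1 } ⇒ 6791/8192
edge 15 of 15 (Red): { 0, 1/2, 3/4, 13/16, 53/64, 1697/2048, 3395/4096 | 6791/8192, 849/1024, 425/512, 213/256, 107/128, 27/32, 7/8, 1 } ⇒ 13581/16384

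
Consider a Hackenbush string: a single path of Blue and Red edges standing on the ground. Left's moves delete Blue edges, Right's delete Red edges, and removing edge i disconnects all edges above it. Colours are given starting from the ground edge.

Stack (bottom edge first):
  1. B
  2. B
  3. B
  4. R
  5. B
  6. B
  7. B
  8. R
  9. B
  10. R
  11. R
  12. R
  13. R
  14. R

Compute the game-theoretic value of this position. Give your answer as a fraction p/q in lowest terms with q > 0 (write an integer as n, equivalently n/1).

5953/2048

v_1 [B]  L=[0]  R=[·]  ⇒ 1
v_2 [BB]  L=[0 1]  R=[·]  ⇒ 2
v_3 [BBB]  L=[0 1 2]  R=[·]  ⇒ 3
v_4 [BBBR]  L=[0 1 2]  R=[3]  ⇒ 5/2
v_5 [BBBRB]  L=[0 1 2 5/2]  R=[3]  ⇒ 11/4
v_6 [BBBRBB]  L=[0 1 2 5/2 11/4]  R=[3]  ⇒ 23/8
v_7 [BBBRBBB]  L=[0 1 2 5/2 11/4 23/8]  R=[3]  ⇒ 47/16
v_8 [BBBRBBBR]  L=[0 1 2 5/2 11/4 23/8]  R=[47/16 3]  ⇒ 93/32
v_9 [BBBRBBBRB]  L=[0 1 2 5/2 11/4 23/8 93/32]  R=[47/16 3]  ⇒ 187/64
v_10 [BBBRBBBRBR]  L=[0 1 2 5/2 11/4 23/8 93/32]  R=[187/64 47/16 3]  ⇒ 373/128
v_11 [BBBRBBBRBRR]  L=[0 1 2 5/2 11/4 23/8 93/32]  R=[373/128 187/64 47/16 3]  ⇒ 745/256
v_12 [BBBRBBBRBRRR]  L=[0 1 2 5/2 11/4 23/8 93/32]  R=[745/256 373/128 187/64 47/16 3]  ⇒ 1489/512
v_13 [BBBRBBBRBRRRR]  L=[0 1 2 5/2 11/4 23/8 93/32]  R=[1489/512 745/256 373/128 187/64 47/16 3]  ⇒ 2977/1024
v_14 [BBBRBBBRBRRRRR]  L=[0 1 2 5/2 11/4 23/8 93/32]  R=[2977/1024 1489/512 745/256 373/128 187/64 47/16 3]  ⇒ 5953/2048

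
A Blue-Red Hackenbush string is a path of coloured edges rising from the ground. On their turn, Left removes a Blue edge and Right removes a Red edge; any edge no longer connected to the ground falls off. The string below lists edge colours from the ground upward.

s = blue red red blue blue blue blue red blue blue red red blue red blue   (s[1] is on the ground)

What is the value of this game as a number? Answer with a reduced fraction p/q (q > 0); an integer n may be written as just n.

Recurse on prefixes of the 15-edge string blue red red blue blue blue blue red blue blue red red blue red blue:
step 1: add blue to get b; options L={ 0 } R={ — } gives 1
step 2: add red to get br; options L={ 0 } R={ 1 } gives 1/2
step 3: add red to get brr; options L={ 0 } R={ 1/2, 1 } gives 1/4
step 4: add blue to get brrb; options L={ 0, 1/4 } R={ 1/2, 1 } gives 3/8
step 5: add blue to get brrbb; options L={ 0, 1/4, 3/8 } R={ 1/2, 1 } gives 7/16
step 6: add blue to get brrbbb; options L={ 0, 1/4, 3/8, 7/16 } R={ 1/2, 1 } gives 15/32
step 7: add blue to get brrbbbb; options L={ 0, 1/4, 3/8, 7/16, 15/32 } R={ 1/2, 1 } gives 31/64
step 8: add red to get brrbbbbr; options L={ 0, 1/4, 3/8, 7/16, 15/32 } R={ 31/64, 1/2, 1 } gives 61/128
step 9: add blue to get brrbbbbrb; options L={ 0, 1/4, 3/8, 7/16, 15/32, 61/128 } R={ 31/64, 1/2, 1 } gives 123/256
step 10: add blue to get brrbbbbrbb; options L={ 0, 1/4, 3/8, 7/16, 15/32, 61/128, 123/256 } R={ 31/64, 1/2, 1 } gives 247/512
step 11: add red to get brrbbbbrbbr; options L={ 0, 1/4, 3/8, 7/16, 15/32, 61/128, 123/256 } R={ 247/512, 31/64, 1/2, 1 } gives 493/1024
step 12: add red to get brrbbbbrbbrr; options L={ 0, 1/4, 3/8, 7/16, 15/32, 61/128, 123/256 } R={ 493/1024, 247/512, 31/64, 1/2, 1 } gives 985/2048
step 13: add blue to get brrbbbbrbbrrb; options L={ 0, 1/4, 3/8, 7/16, 15/32, 61/128, 123/256, 985/2048 } R={ 493/1024, 247/512, 31/64, 1/2, 1 } gives 1971/4096
step 14: add red to get brrbbbbrbbrrbr; options L={ 0, 1/4, 3/8, 7/16, 15/32, 61/128, 123/256, 985/2048 } R={ 1971/4096, 493/1024, 247/512, 31/64, 1/2, 1 } gives 3941/8192
step 15: add blue to get brrbbbbrbbrrbrb; options L={ 0, 1/4, 3/8, 7/16, 15/32, 61/128, 123/256, 985/2048, 3941/8192 } R={ 1971/4096, 493/1024, 247/512, 31/64, 1/2, 1 } gives 7883/16384

7883/16384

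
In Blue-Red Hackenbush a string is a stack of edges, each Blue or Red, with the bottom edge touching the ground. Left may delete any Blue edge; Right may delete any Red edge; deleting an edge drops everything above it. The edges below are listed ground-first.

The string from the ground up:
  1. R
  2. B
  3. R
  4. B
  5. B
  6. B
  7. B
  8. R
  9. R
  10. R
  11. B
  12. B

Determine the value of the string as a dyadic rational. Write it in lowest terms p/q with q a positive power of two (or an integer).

Build g(s[:k]) for k = 1..12, string s = R B R B B B B R R R B B.
g_1 [R]  L=[none]  R=[0]  — -1
g_2 [RB]  L=[-1]  R=[0]  — -1/2
g_3 [RBR]  L=[-1]  R=[-1/2 0]  — -3/4
g_4 [RBRB]  L=[-1 -3/4]  R=[-1/2 0]  — -5/8
g_5 [RBRBB]  L=[-1 -3/4 -5/8]  R=[-1/2 0]  — -9/16
g_6 [RBRBBB]  L=[-1 -3/4 -5/8 -9/16]  R=[-1/2 0]  — -17/32
g_7 [RBRBBBB]  L=[-1 -3/4 -5/8 -9/16 -17/32]  R=[-1/2 0]  — -33/64
g_8 [RBRBBBBR]  L=[-1 -3/4 -5/8 -9/16 -17/32]  R=[-33/64 -1/2 0]  — -67/128
g_9 [RBRBBBBRR]  L=[-1 -3/4 -5/8 -9/16 -17/32]  R=[-67/128 -33/64 -1/2 0]  — -135/256
g_10 [RBRBBBBRRR]  L=[-1 -3/4 -5/8 -9/16 -17/32]  R=[-135/256 -67/128 -33/64 -1/2 0]  — -271/512
g_11 [RBRBBBBRRRB]  L=[-1 -3/4 -5/8 -9/16 -17/32 -271/512]  R=[-135/256 -67/128 -33/64 -1/2 0]  — -541/1024
g_12 [RBRBBBBRRRBB]  L=[-1 -3/4 -5/8 -9/16 -17/32 -271/512 -541/1024]  R=[-135/256 -67/128 -33/64 -1/2 0]  — -1081/2048

-1081/2048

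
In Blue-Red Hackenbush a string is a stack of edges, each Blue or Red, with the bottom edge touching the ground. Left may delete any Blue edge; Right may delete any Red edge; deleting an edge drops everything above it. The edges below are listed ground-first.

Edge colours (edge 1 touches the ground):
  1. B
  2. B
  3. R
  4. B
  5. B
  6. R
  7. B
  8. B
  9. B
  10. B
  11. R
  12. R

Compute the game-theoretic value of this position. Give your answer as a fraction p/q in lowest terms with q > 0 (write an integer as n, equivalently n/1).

1913/1024

edge 1 of 12 (B): { 0 | none } => 1
edge 2 of 12 (B): { 0,1 | none } => 2
edge 3 of 12 (R): { 0,1 | 2 } => 3/2
edge 4 of 12 (B): { 0,1,3/2 | 2 } => 7/4
edge 5 of 12 (B): { 0,1,3/2,7/4 | 2 } => 15/8
edge 6 of 12 (R): { 0,1,3/2,7/4 | 15/8,2 } => 29/16
edge 7 of 12 (B): { 0,1,3/2,7/4,29/16 | 15/8,2 } => 59/32
edge 8 of 12 (B): { 0,1,3/2,7/4,29/16,59/32 | 15/8,2 } => 119/64
edge 9 of 12 (B): { 0,1,3/2,7/4,29/16,59/32,119/64 | 15/8,2 } => 239/128
edge 10 of 12 (B): { 0,1,3/2,7/4,29/16,59/32,119/64,239/128 | 15/8,2 } => 479/256
edge 11 of 12 (R): { 0,1,3/2,7/4,29/16,59/32,119/64,239/128 | 479/256,15/8,2 } => 957/512
edge 12 of 12 (R): { 0,1,3/2,7/4,29/16,59/32,119/64,239/128 | 957/512,479/256,15/8,2 } => 1913/1024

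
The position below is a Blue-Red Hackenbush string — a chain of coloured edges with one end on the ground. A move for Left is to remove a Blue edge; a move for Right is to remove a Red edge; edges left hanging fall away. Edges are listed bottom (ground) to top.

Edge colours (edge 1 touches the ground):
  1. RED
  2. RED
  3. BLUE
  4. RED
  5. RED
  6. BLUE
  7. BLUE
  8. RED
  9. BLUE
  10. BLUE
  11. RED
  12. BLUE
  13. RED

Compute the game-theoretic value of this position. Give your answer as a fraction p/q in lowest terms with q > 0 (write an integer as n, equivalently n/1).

-3659/2048

edge 1 of 13 (RED): { (no moves) | 0 } gives -1
edge 2 of 13 (RED): { (no moves) | -1 0 } gives -2
edge 3 of 13 (BLUE): { -2 | -1 0 } gives -3/2
edge 4 of 13 (RED): { -2 | -3/2 -1 0 } gives -7/4
edge 5 of 13 (RED): { -2 | -7/4 -3/2 -1 0 } gives -15/8
edge 6 of 13 (BLUE): { -2 -15/8 | -7/4 -3/2 -1 0 } gives -29/16
edge 7 of 13 (BLUE): { -2 -15/8 -29/16 | -7/4 -3/2 -1 0 } gives -57/32
edge 8 of 13 (RED): { -2 -15/8 -29/16 | -57/32 -7/4 -3/2 -1 0 } gives -115/64
edge 9 of 13 (BLUE): { -2 -15/8 -29/16 -115/64 | -57/32 -7/4 -3/2 -1 0 } gives -229/128
edge 10 of 13 (BLUE): { -2 -15/8 -29/16 -115/64 -229/128 | -57/32 -7/4 -3/2 -1 0 } gives -457/256
edge 11 of 13 (RED): { -2 -15/8 -29/16 -115/64 -229/128 | -457/256 -57/32 -7/4 -3/2 -1 0 } gives -915/512
edge 12 of 13 (BLUE): { -2 -15/8 -29/16 -115/64 -229/128 -915/512 | -457/256 -57/32 -7/4 -3/2 -1 0 } gives -1829/1024
edge 13 of 13 (RED): { -2 -15/8 -29/16 -115/64 -229/128 -915/512 | -1829/1024 -457/256 -57/32 -7/4 -3/2 -1 0 } gives -3659/2048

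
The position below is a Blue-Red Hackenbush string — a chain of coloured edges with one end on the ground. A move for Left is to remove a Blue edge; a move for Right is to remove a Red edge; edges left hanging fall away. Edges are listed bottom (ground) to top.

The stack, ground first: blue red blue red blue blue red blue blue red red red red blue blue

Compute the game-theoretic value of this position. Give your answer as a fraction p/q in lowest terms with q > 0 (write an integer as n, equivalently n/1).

11655/16384

edge 1 of 15 (blue): { 0 | ∅ } -> 1
edge 2 of 15 (red): { 0 | 1 } -> 1/2
edge 3 of 15 (blue): { 0,1/2 | 1 } -> 3/4
edge 4 of 15 (red): { 0,1/2 | 3/4,1 } -> 5/8
edge 5 of 15 (blue): { 0,1/2,5/8 | 3/4,1 } -> 11/16
edge 6 of 15 (blue): { 0,1/2,5/8,11/16 | 3/4,1 } -> 23/32
edge 7 of 15 (red): { 0,1/2,5/8,11/16 | 23/32,3/4,1 } -> 45/64
edge 8 of 15 (blue): { 0,1/2,5/8,11/16,45/64 | 23/32,3/4,1 } -> 91/128
edge 9 of 15 (blue): { 0,1/2,5/8,11/16,45/64,91/128 | 23/32,3/4,1 } -> 183/256
edge 10 of 15 (red): { 0,1/2,5/8,11/16,45/64,91/128 | 183/256,23/32,3/4,1 } -> 365/512
edge 11 of 15 (red): { 0,1/2,5/8,11/16,45/64,91/128 | 365/512,183/256,23/32,3/4,1 } -> 729/1024
edge 12 of 15 (red): { 0,1/2,5/8,11/16,45/64,91/128 | 729/1024,365/512,183/256,23/32,3/4,1 } -> 1457/2048
edge 13 of 15 (red): { 0,1/2,5/8,11/16,45/64,91/128 | 1457/2048,729/1024,365/512,183/256,23/32,3/4,1 } -> 2913/4096
edge 14 of 15 (blue): { 0,1/2,5/8,11/16,45/64,91/128,2913/4096 | 1457/2048,729/1024,365/512,183/256,23/32,3/4,1 } -> 5827/8192
edge 15 of 15 (blue): { 0,1/2,5/8,11/16,45/64,91/128,2913/4096,5827/8192 | 1457/2048,729/1024,365/512,183/256,23/32,3/4,1 } -> 11655/16384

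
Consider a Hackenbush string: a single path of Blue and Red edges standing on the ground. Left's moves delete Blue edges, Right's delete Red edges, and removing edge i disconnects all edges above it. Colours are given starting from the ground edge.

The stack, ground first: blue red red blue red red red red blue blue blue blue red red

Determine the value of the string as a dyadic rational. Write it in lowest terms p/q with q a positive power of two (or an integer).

2169/8192

step 1: add blue to get b; options L={ 0 } R={ — } gives 1
step 2: add red to get br; options L={ 0 } R={ 1 } gives 1/2
step 3: add red to get brr; options L={ 0 } R={ 1/2 1 } gives 1/4
step 4: add blue to get brrb; options L={ 0 1/4 } R={ 1/2 1 } gives 3/8
step 5: add red to get brrbr; options L={ 0 1/4 } R={ 3/8 1/2 1 } gives 5/16
step 6: add red to get brrbrr; options L={ 0 1/4 } R={ 5/16 3/8 1/2 1 } gives 9/32
step 7: add red to get brrbrrr; options L={ 0 1/4 } R={ 9/32 5/16 3/8 1/2 1 } gives 17/64
step 8: add red to get brrbrrrr; options L={ 0 1/4 } R={ 17/64 9/32 5/16 3/8 1/2 1 } gives 33/128
step 9: add blue to get brrbrrrrb; options L={ 0 1/4 33/128 } R={ 17/64 9/32 5/16 3/8 1/2 1 } gives 67/256
step 10: add blue to get brrbrrrrbb; options L={ 0 1/4 33/128 67/256 } R={ 17/64 9/32 5/16 3/8 1/2 1 } gives 135/512
step 11: add blue to get brrbrrrrbbb; options L={ 0 1/4 33/128 67/256 135/512 } R={ 17/64 9/32 5/16 3/8 1/2 1 } gives 271/1024
step 12: add blue to get brrbrrrrbbbb; options L={ 0 1/4 33/128 67/256 135/512 271/1024 } R={ 17/64 9/32 5/16 3/8 1/2 1 } gives 543/2048
step 13: add red to get brrbrrrrbbbbr; options L={ 0 1/4 33/128 67/256 135/512 271/1024 } R={ 543/2048 17/64 9/32 5/16 3/8 1/2 1 } gives 1085/4096
step 14: add red to get brrbrrrrbbbbrr; options L={ 0 1/4 33/128 67/256 135/512 271/1024 } R={ 1085/4096 543/2048 17/64 9/32 5/16 3/8 1/2 1 } gives 2169/8192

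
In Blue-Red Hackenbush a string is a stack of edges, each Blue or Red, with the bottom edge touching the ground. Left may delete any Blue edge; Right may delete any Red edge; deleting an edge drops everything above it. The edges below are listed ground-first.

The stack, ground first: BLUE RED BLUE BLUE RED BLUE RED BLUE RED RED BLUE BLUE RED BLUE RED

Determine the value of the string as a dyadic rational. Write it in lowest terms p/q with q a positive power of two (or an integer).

13621/16384

Recurse on prefixes of the 15-edge string BLUE RED BLUE BLUE RED BLUE RED BLUE RED RED BLUE BLUE RED BLUE RED:
B: Left { 0 }, Right {  } — simplest 1
BR: Left { 0 }, Right { 1 } — simplest 1/2
BRB: Left { 0 1/2 }, Right { 1 } — simplest 3/4
BRBB: Left { 0 1/2 3/4 }, Right { 1 } — simplest 7/8
BRBBR: Left { 0 1/2 3/4 }, Right { 7/8 1 } — simplest 13/16
BRBBRB: Left { 0 1/2 3/4 13/16 }, Right { 7/8 1 } — simplest 27/32
BRBBRBR: Left { 0 1/2 3/4 13/16 }, Right { 27/32 7/8 1 } — simplest 53/64
BRBBRBRB: Left { 0 1/2 3/4 13/16 53/64 }, Right { 27/32 7/8 1 } — simplest 107/128
BRBBRBRBR: Left { 0 1/2 3/4 13/16 53/64 }, Right { 107/128 27/32 7/8 1 } — simplest 213/256
BRBBRBRBRR: Left { 0 1/2 3/4 13/16 53/64 }, Right { 213/256 107/128 27/32 7/8 1 } — simplest 425/512
BRBBRBRBRRB: Left { 0 1/2 3/4 13/16 53/64 425/512 }, Right { 213/256 107/128 27/32 7/8 1 } — simplest 851/1024
BRBBRBRBRRBB: Left { 0 1/2 3/4 13/16 53/64 425/512 851/1024 }, Right { 213/256 107/128 27/32 7/8 1 } — simplest 1703/2048
BRBBRBRBRRBBR: Left { 0 1/2 3/4 13/16 53/64 425/512 851/1024 }, Right { 1703/2048 213/256 107/128 27/32 7/8 1 } — simplest 3405/4096
BRBBRBRBRRBBRB: Left { 0 1/2 3/4 13/16 53/64 425/512 851/1024 3405/4096 }, Right { 1703/2048 213/256 107/128 27/32 7/8 1 } — simplest 6811/8192
BRBBRBRBRRBBRBR: Left { 0 1/2 3/4 13/16 53/64 425/512 851/1024 3405/4096 }, Right { 6811/8192 1703/2048 213/256 107/128 27/32 7/8 1 } — simplest 13621/16384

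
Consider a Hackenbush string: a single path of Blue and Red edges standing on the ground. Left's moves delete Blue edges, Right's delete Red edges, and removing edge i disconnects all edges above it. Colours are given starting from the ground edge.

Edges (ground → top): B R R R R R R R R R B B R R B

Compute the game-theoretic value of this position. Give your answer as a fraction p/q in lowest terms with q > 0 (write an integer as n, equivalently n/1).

51/16384

Build val(s[:k]) for k = 1..15, string s = B R R R R R R R R R B B R R B.
val(B) = { 0 | none } -> 1
val(BR) = { 0 | 1 } -> 1/2
val(BRR) = { 0 | 1/2, 1 } -> 1/4
val(BRRR) = { 0 | 1/4, 1/2, 1 } -> 1/8
val(BRRRR) = { 0 | 1/8, 1/4, 1/2, 1 } -> 1/16
val(BRRRRR) = { 0 | 1/16, 1/8, 1/4, 1/2, 1 } -> 1/32
val(BRRRRRR) = { 0 | 1/32, 1/16, 1/8, 1/4, 1/2, 1 } -> 1/64
val(BRRRRRRR) = { 0 | 1/64, 1/32, 1/16, 1/8, 1/4, 1/2, 1 } -> 1/128
val(BRRRRRRRR) = { 0 | 1/128, 1/64, 1/32, 1/16, 1/8, 1/4, 1/2, 1 } -> 1/256
val(BRRRRRRRRR) = { 0 | 1/256, 1/128, 1/64, 1/32, 1/16, 1/8, 1/4, 1/2, 1 } -> 1/512
val(BRRRRRRRRRB) = { 0, 1/512 | 1/256, 1/128, 1/64, 1/32, 1/16, 1/8, 1/4, 1/2, 1 } -> 3/1024
val(BRRRRRRRRRBB) = { 0, 1/512, 3/1024 | 1/256, 1/128, 1/64, 1/32, 1/16, 1/8, 1/4, 1/2, 1 } -> 7/2048
val(BRRRRRRRRRBBR) = { 0, 1/512, 3/1024 | 7/2048, 1/256, 1/128, 1/64, 1/32, 1/16, 1/8, 1/4, 1/2, 1 } -> 13/4096
val(BRRRRRRRRRBBRR) = { 0, 1/512, 3/1024 | 13/4096, 7/2048, 1/256, 1/128, 1/64, 1/32, 1/16, 1/8, 1/4, 1/2, 1 } -> 25/8192
val(BRRRRRRRRRBBRRB) = { 0, 1/512, 3/1024, 25/8192 | 13/4096, 7/2048, 1/256, 1/128, 1/64, 1/32, 1/16, 1/8, 1/4, 1/2, 1 } -> 51/16384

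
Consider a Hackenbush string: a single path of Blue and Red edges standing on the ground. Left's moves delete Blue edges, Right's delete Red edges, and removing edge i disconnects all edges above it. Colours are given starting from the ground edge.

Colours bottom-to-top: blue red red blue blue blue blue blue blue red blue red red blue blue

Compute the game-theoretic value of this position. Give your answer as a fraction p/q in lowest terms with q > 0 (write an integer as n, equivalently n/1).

8103/16384

Build g(s[:k]) for k = 1..15, string s = blue red red blue blue blue blue blue blue red blue red red blue blue.
b: Left { 0 }, Right {  } → simplest 1
br: Left { 0 }, Right { 1 } → simplest 1/2
brr: Left { 0 }, Right { 1/2; 1 } → simplest 1/4
brrb: Left { 0; 1/4 }, Right { 1/2; 1 } → simplest 3/8
brrbb: Left { 0; 1/4; 3/8 }, Right { 1/2; 1 } → simplest 7/16
brrbbb: Left { 0; 1/4; 3/8; 7/16 }, Right { 1/2; 1 } → simplest 15/32
brrbbbb: Left { 0; 1/4; 3/8; 7/16; 15/32 }, Right { 1/2; 1 } → simplest 31/64
brrbbbbb: Left { 0; 1/4; 3/8; 7/16; 15/32; 31/64 }, Right { 1/2; 1 } → simplest 63/128
brrbbbbbb: Left { 0; 1/4; 3/8; 7/16; 15/32; 31/64; 63/128 }, Right { 1/2; 1 } → simplest 127/256
brrbbbbbbr: Left { 0; 1/4; 3/8; 7/16; 15/32; 31/64; 63/128 }, Right { 127/256; 1/2; 1 } → simplest 253/512
brrbbbbbbrb: Left { 0; 1/4; 3/8; 7/16; 15/32; 31/64; 63/128; 253/512 }, Right { 127/256; 1/2; 1 } → simplest 507/1024
brrbbbbbbrbr: Left { 0; 1/4; 3/8; 7/16; 15/32; 31/64; 63/128; 253/512 }, Right { 507/1024; 127/256; 1/2; 1 } → simplest 1013/2048
brrbbbbbbrbrr: Left { 0; 1/4; 3/8; 7/16; 15/32; 31/64; 63/128; 253/512 }, Right { 1013/2048; 507/1024; 127/256; 1/2; 1 } → simplest 2025/4096
brrbbbbbbrbrrb: Left { 0; 1/4; 3/8; 7/16; 15/32; 31/64; 63/128; 253/512; 2025/4096 }, Right { 1013/2048; 507/1024; 127/256; 1/2; 1 } → simplest 4051/8192
brrbbbbbbrbrrbb: Left { 0; 1/4; 3/8; 7/16; 15/32; 31/64; 63/128; 253/512; 2025/4096; 4051/8192 }, Right { 1013/2048; 507/1024; 127/256; 1/2; 1 } → simplest 8103/16384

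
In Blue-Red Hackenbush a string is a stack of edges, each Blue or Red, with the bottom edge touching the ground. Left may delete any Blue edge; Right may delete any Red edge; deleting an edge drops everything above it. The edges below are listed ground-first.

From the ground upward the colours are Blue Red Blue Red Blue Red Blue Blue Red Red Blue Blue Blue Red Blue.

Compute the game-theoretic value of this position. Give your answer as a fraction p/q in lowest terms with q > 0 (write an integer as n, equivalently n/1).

Prefix values for Blue Red Blue Red Blue Red Blue Blue Red Red Blue Blue Blue Red Blue via {L|R} + simplicity:
B: Left { 0 }, Right { · } gives simplest 1
BR: Left { 0 }, Right { 1 } gives simplest 1/2
BRB: Left { 0; 1/2 }, Right { 1 } gives simplest 3/4
BRBR: Left { 0; 1/2 }, Right { 3/4; 1 } gives simplest 5/8
BRBRB: Left { 0; 1/2; 5/8 }, Right { 3/4; 1 } gives simplest 11/16
BRBRBR: Left { 0; 1/2; 5/8 }, Right { 11/16; 3/4; 1 } gives simplest 21/32
BRBRBRB: Left { 0; 1/2; 5/8; 21/32 }, Right { 11/16; 3/4; 1 } gives simplest 43/64
BRBRBRBB: Left { 0; 1/2; 5/8; 21/32; 43/64 }, Right { 11/16; 3/4; 1 } gives simplest 87/128
BRBRBRBBR: Left { 0; 1/2; 5/8; 21/32; 43/64 }, Right { 87/128; 11/16; 3/4; 1 } gives simplest 173/256
BRBRBRBBRR: Left { 0; 1/2; 5/8; 21/32; 43/64 }, Right { 173/256; 87/128; 11/16; 3/4; 1 } gives simplest 345/512
BRBRBRBBRRB: Left { 0; 1/2; 5/8; 21/32; 43/64; 345/512 }, Right { 173/256; 87/128; 11/16; 3/4; 1 } gives simplest 691/1024
BRBRBRBBRRBB: Left { 0; 1/2; 5/8; 21/32; 43/64; 345/512; 691/1024 }, Right { 173/256; 87/128; 11/16; 3/4; 1 } gives simplest 1383/2048
BRBRBRBBRRBBB: Left { 0; 1/2; 5/8; 21/32; 43/64; 345/512; 691/1024; 1383/2048 }, Right { 173/256; 87/128; 11/16; 3/4; 1 } gives simplest 2767/4096
BRBRBRBBRRBBBR: Left { 0; 1/2; 5/8; 21/32; 43/64; 345/512; 691/1024; 1383/2048 }, Right { 2767/4096; 173/256; 87/128; 11/16; 3/4; 1 } gives simplest 5533/8192
BRBRBRBBRRBBBRB: Left { 0; 1/2; 5/8; 21/32; 43/64; 345/512; 691/1024; 1383/2048; 5533/8192 }, Right { 2767/4096; 173/256; 87/128; 11/16; 3/4; 1 } gives simplest 11067/16384

11067/16384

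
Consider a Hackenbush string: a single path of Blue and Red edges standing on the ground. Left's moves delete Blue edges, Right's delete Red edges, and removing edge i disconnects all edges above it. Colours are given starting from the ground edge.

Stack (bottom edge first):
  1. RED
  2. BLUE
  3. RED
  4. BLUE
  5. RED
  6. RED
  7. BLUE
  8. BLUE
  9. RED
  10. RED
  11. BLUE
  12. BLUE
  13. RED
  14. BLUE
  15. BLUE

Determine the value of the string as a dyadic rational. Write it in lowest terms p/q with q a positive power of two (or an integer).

-11465/16384

1 of 15 · R · max L −∞ · min R 0 gives -1
2 of 15 · RB · max L -1 · min R 0 gives -1/2
3 of 15 · RBR · max L -1 · min R -1/2 gives -3/4
4 of 15 · RBRB · max L -3/4 · min R -1/2 gives -5/8
5 of 15 · RBRBR · max L -3/4 · min R -5/8 gives -11/16
6 of 15 · RBRBRR · max L -3/4 · min R -11/16 gives -23/32
7 of 15 · RBRBRRB · max L -23/32 · min R -11/16 gives -45/64
8 of 15 · RBRBRRBB · max L -45/64 · min R -11/16 gives -89/128
9 of 15 · RBRBRRBBR · max L -45/64 · min R -89/128 gives -179/256
10 of 15 · RBRBRRBBRR · max L -45/64 · min R -179/256 gives -359/512
11 of 15 · RBRBRRBBRRB · max L -359/512 · min R -179/256 gives -717/1024
12 of 15 · RBRBRRBBRRBB · max L -717/1024 · min R -179/256 gives -1433/2048
13 of 15 · RBRBRRBBRRBBR · max L -717/1024 · min R -1433/2048 gives -2867/4096
14 of 15 · RBRBRRBBRRBBRB · max L -2867/4096 · min R -1433/2048 gives -5733/8192
15 of 15 · RBRBRRBBRRBBRBB · max L -5733/8192 · min R -1433/2048 gives -11465/16384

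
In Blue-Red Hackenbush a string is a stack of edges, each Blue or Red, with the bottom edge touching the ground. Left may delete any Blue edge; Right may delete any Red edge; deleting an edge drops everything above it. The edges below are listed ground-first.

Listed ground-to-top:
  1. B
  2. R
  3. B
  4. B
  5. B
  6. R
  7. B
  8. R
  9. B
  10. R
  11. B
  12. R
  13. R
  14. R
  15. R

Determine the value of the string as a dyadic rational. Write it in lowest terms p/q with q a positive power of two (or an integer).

B: Left { 0 }, Right { · } -> simplest 1
BR: Left { 0 }, Right { 1 } -> simplest 1/2
BRB: Left { 0; 1/2 }, Right { 1 } -> simplest 3/4
BRBB: Left { 0; 1/2; 3/4 }, Right { 1 } -> simplest 7/8
BRBBB: Left { 0; 1/2; 3/4; 7/8 }, Right { 1 } -> simplest 15/16
BRBBBR: Left { 0; 1/2; 3/4; 7/8 }, Right { 15/16; 1 } -> simplest 29/32
BRBBBRB: Left { 0; 1/2; 3/4; 7/8; 29/32 }, Right { 15/16; 1 } -> simplest 59/64
BRBBBRBR: Left { 0; 1/2; 3/4; 7/8; 29/32 }, Right { 59/64; 15/16; 1 } -> simplest 117/128
BRBBBRBRB: Left { 0; 1/2; 3/4; 7/8; 29/32; 117/128 }, Right { 59/64; 15/16; 1 } -> simplest 235/256
BRBBBRBRBR: Left { 0; 1/2; 3/4; 7/8; 29/32; 117/128 }, Right { 235/256; 59/64; 15/16; 1 } -> simplest 469/512
BRBBBRBRBRB: Left { 0; 1/2; 3/4; 7/8; 29/32; 117/128; 469/512 }, Right { 235/256; 59/64; 15/16; 1 } -> simplest 939/1024
BRBBBRBRBRBR: Left { 0; 1/2; 3/4; 7/8; 29/32; 117/128; 469/512 }, Right { 939/1024; 235/256; 59/64; 15/16; 1 } -> simplest 1877/2048
BRBBBRBRBRBRR: Left { 0; 1/2; 3/4; 7/8; 29/32; 117/128; 469/512 }, Right { 1877/2048; 939/1024; 235/256; 59/64; 15/16; 1 } -> simplest 3753/4096
BRBBBRBRBRBRRR: Left { 0; 1/2; 3/4; 7/8; 29/32; 117/128; 469/512 }, Right { 3753/4096; 1877/2048; 939/1024; 235/256; 59/64; 15/16; 1 } -> simplest 7505/8192
BRBBBRBRBRBRRRR: Left { 0; 1/2; 3/4; 7/8; 29/32; 117/128; 469/512 }, Right { 7505/8192; 3753/4096; 1877/2048; 939/1024; 235/256; 59/64; 15/16; 1 } -> simplest 15009/16384

15009/16384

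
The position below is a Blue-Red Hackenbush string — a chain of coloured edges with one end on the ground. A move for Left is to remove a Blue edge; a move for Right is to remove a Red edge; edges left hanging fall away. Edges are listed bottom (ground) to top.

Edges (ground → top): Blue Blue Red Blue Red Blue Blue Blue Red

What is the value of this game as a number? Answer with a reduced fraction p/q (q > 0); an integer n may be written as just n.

221/128

B: Left { 0 }, Right { · } ⇒ simplest 1
BB: Left { 0,1 }, Right { · } ⇒ simplest 2
BBR: Left { 0,1 }, Right { 2 } ⇒ simplest 3/2
BBRB: Left { 0,1,3/2 }, Right { 2 } ⇒ simplest 7/4
BBRBR: Left { 0,1,3/2 }, Right { 7/4,2 } ⇒ simplest 13/8
BBRBRB: Left { 0,1,3/2,13/8 }, Right { 7/4,2 } ⇒ simplest 27/16
BBRBRBB: Left { 0,1,3/2,13/8,27/16 }, Right { 7/4,2 } ⇒ simplest 55/32
BBRBRBBB: Left { 0,1,3/2,13/8,27/16,55/32 }, Right { 7/4,2 } ⇒ simplest 111/64
BBRBRBBBR: Left { 0,1,3/2,13/8,27/16,55/32 }, Right { 111/64,7/4,2 } ⇒ simplest 221/128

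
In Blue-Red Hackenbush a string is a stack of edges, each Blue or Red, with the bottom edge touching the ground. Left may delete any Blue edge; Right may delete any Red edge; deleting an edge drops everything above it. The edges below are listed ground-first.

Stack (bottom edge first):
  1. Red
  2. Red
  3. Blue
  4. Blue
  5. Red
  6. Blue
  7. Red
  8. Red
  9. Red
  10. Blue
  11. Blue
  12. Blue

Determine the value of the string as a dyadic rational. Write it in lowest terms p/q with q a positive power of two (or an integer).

g_1 [R]  L=[]  R=[0]  = -1
g_2 [RR]  L=[]  R=[-1, 0]  = -2
g_3 [RRB]  L=[-2]  R=[-1, 0]  = -3/2
g_4 [RRBB]  L=[-2, -3/2]  R=[-1, 0]  = -5/4
g_5 [RRBBR]  L=[-2, -3/2]  R=[-5/4, -1, 0]  = -11/8
g_6 [RRBBRB]  L=[-2, -3/2, -11/8]  R=[-5/4, -1, 0]  = -21/16
g_7 [RRBBRBR]  L=[-2, -3/2, -11/8]  R=[-21/16, -5/4, -1, 0]  = -43/32
g_8 [RRBBRBRR]  L=[-2, -3/2, -11/8]  R=[-43/32, -21/16, -5/4, -1, 0]  = -87/64
g_9 [RRBBRBRRR]  L=[-2, -3/2, -11/8]  R=[-87/64, -43/32, -21/16, -5/4, -1, 0]  = -175/128
g_10 [RRBBRBRRRB]  L=[-2, -3/2, -11/8, -175/128]  R=[-87/64, -43/32, -21/16, -5/4, -1, 0]  = -349/256
g_11 [RRBBRBRRRBB]  L=[-2, -3/2, -11/8, -175/128, -349/256]  R=[-87/64, -43/32, -21/16, -5/4, -1, 0]  = -697/512
g_12 [RRBBRBRRRBBB]  L=[-2, -3/2, -11/8, -175/128, -349/256, -697/512]  R=[-87/64, -43/32, -21/16, -5/4, -1, 0]  = -1393/1024

-1393/1024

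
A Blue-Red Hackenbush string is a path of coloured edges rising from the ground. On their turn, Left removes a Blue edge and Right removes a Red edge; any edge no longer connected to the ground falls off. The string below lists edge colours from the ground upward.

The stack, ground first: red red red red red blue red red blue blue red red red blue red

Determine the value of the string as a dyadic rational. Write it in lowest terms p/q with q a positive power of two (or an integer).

-4923/1024

Prefix values for red red red red red blue red red blue blue red red red blue red via {L|R} + simplicity:
step 1: add red to get r; options L={ (no moves) } R={ 0 } so -1
step 2: add red to get rr; options L={ (no moves) } R={ -1, 0 } so -2
step 3: add red to get rrr; options L={ (no moves) } R={ -2, -1, 0 } so -3
step 4: add red to get rrrr; options L={ (no moves) } R={ -3, -2, -1, 0 } so -4
step 5: add red to get rrrrr; options L={ (no moves) } R={ -4, -3, -2, -1, 0 } so -5
step 6: add blue to get rrrrrb; options L={ -5 } R={ -4, -3, -2, -1, 0 } so -9/2
step 7: add red to get rrrrrbr; options L={ -5 } R={ -9/2, -4, -3, -2, -1, 0 } so -19/4
step 8: add red to get rrrrrbrr; options L={ -5 } R={ -19/4, -9/2, -4, -3, -2, -1, 0 } so -39/8
step 9: add blue to get rrrrrbrrb; options L={ -5, -39/8 } R={ -19/4, -9/2, -4, -3, -2, -1, 0 } so -77/16
step 10: add blue to get rrrrrbrrbb; options L={ -5, -39/8, -77/16 } R={ -19/4, -9/2, -4, -3, -2, -1, 0 } so -153/32
step 11: add red to get rrrrrbrrbbr; options L={ -5, -39/8, -77/16 } R={ -153/32, -19/4, -9/2, -4, -3, -2, -1, 0 } so -307/64
step 12: add red to get rrrrrbrrbbrr; options L={ -5, -39/8, -77/16 } R={ -307/64, -153/32, -19/4, -9/2, -4, -3, -2, -1, 0 } so -615/128
step 13: add red to get rrrrrbrrbbrrr; options L={ -5, -39/8, -77/16 } R={ -615/128, -307/64, -153/32, -19/4, -9/2, -4, -3, -2, -1, 0 } so -1231/256
step 14: add blue to get rrrrrbrrbbrrrb; options L={ -5, -39/8, -77/16, -1231/256 } R={ -615/128, -307/64, -153/32, -19/4, -9/2, -4, -3, -2, -1, 0 } so -2461/512
step 15: add red to get rrrrrbrrbbrrrbr; options L={ -5, -39/8, -77/16, -1231/256 } R={ -2461/512, -615/128, -307/64, -153/32, -19/4, -9/2, -4, -3, -2, -1, 0 } so -4923/1024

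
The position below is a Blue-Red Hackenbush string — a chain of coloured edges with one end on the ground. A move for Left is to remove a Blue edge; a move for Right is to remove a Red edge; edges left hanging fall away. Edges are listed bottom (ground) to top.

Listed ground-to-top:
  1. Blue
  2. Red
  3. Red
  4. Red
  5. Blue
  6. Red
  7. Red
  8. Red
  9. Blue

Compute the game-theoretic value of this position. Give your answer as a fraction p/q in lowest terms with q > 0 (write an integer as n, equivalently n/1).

Build value(s[:k]) for k = 1..9, string s = Blue Red Red Red Blue Red Red Red Blue.
value(B) = { 0 | · } so 1
value(BR) = { 0 | 1 } so 1/2
value(BRR) = { 0 | 1/2; 1 } so 1/4
value(BRRR) = { 0 | 1/4; 1/2; 1 } so 1/8
value(BRRRB) = { 0; 1/8 | 1/4; 1/2; 1 } so 3/16
value(BRRRBR) = { 0; 1/8 | 3/16; 1/4; 1/2; 1 } so 5/32
value(BRRRBRR) = { 0; 1/8 | 5/32; 3/16; 1/4; 1/2; 1 } so 9/64
value(BRRRBRRR) = { 0; 1/8 | 9/64; 5/32; 3/16; 1/4; 1/2; 1 } so 17/128
value(BRRRBRRRB) = { 0; 1/8; 17/128 | 9/64; 5/32; 3/16; 1/4; 1/2; 1 } so 35/256

35/256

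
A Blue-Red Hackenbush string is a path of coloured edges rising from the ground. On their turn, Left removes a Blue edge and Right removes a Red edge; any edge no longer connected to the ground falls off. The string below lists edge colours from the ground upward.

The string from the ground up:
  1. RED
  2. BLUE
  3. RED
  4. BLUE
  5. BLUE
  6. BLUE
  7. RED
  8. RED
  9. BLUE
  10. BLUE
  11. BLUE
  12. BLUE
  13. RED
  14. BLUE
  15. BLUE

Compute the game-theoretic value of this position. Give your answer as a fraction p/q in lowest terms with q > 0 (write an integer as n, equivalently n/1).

-8969/16384

Recurse on prefixes of the 15-edge string RED BLUE RED BLUE BLUE BLUE RED RED BLUE BLUE BLUE BLUE RED BLUE BLUE:
step 1: add RED to get R; options L={ (no moves) } R={ 0 } = -1
step 2: add BLUE to get RB; options L={ -1 } R={ 0 } = -1/2
step 3: add RED to get RBR; options L={ -1 } R={ -1/2 0 } = -3/4
step 4: add BLUE to get RBRB; options L={ -1 -3/4 } R={ -1/2 0 } = -5/8
step 5: add BLUE to get RBRBB; options L={ -1 -3/4 -5/8 } R={ -1/2 0 } = -9/16
step 6: add BLUE to get RBRBBB; options L={ -1 -3/4 -5/8 -9/16 } R={ -1/2 0 } = -17/32
step 7: add RED to get RBRBBBR; options L={ -1 -3/4 -5/8 -9/16 } R={ -17/32 -1/2 0 } = -35/64
step 8: add RED to get RBRBBBRR; options L={ -1 -3/4 -5/8 -9/16 } R={ -35/64 -17/32 -1/2 0 } = -71/128
step 9: add BLUE to get RBRBBBRRB; options L={ -1 -3/4 -5/8 -9/16 -71/128 } R={ -35/64 -17/32 -1/2 0 } = -141/256
step 10: add BLUE to get RBRBBBRRBB; options L={ -1 -3/4 -5/8 -9/16 -71/128 -141/256 } R={ -35/64 -17/32 -1/2 0 } = -281/512
step 11: add BLUE to get RBRBBBRRBBB; options L={ -1 -3/4 -5/8 -9/16 -71/128 -141/256 -281/512 } R={ -35/64 -17/32 -1/2 0 } = -561/1024
step 12: add BLUE to get RBRBBBRRBBBB; options L={ -1 -3/4 -5/8 -9/16 -71/128 -141/256 -281/512 -561/1024 } R={ -35/64 -17/32 -1/2 0 } = -1121/2048
step 13: add RED to get RBRBBBRRBBBBR; options L={ -1 -3/4 -5/8 -9/16 -71/128 -141/256 -281/512 -561/1024 } R={ -1121/2048 -35/64 -17/32 -1/2 0 } = -2243/4096
step 14: add BLUE to get RBRBBBRRBBBBRB; options L={ -1 -3/4 -5/8 -9/16 -71/128 -141/256 -281/512 -561/1024 -2243/4096 } R={ -1121/2048 -35/64 -17/32 -1/2 0 } = -4485/8192
step 15: add BLUE to get RBRBBBRRBBBBRBB; options L={ -1 -3/4 -5/8 -9/16 -71/128 -141/256 -281/512 -561/1024 -2243/4096 -4485/8192 } R={ -1121/2048 -35/64 -17/32 -1/2 0 } = -8969/16384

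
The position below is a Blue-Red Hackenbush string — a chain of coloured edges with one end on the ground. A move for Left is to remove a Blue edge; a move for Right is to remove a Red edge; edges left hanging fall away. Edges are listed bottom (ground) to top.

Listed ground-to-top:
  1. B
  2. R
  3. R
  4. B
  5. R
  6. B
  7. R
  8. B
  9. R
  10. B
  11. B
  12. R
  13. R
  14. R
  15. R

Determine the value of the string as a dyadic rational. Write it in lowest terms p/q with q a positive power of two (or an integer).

5473/16384

v_1 [B]  L=[0]  R=[∅]  ⇒ 1
v_2 [BR]  L=[0]  R=[1]  ⇒ 1/2
v_3 [BRR]  L=[0]  R=[1/2; 1]  ⇒ 1/4
v_4 [BRRB]  L=[0; 1/4]  R=[1/2; 1]  ⇒ 3/8
v_5 [BRRBR]  L=[0; 1/4]  R=[3/8; 1/2; 1]  ⇒ 5/16
v_6 [BRRBRB]  L=[0; 1/4; 5/16]  R=[3/8; 1/2; 1]  ⇒ 11/32
v_7 [BRRBRBR]  L=[0; 1/4; 5/16]  R=[11/32; 3/8; 1/2; 1]  ⇒ 21/64
v_8 [BRRBRBRB]  L=[0; 1/4; 5/16; 21/64]  R=[11/32; 3/8; 1/2; 1]  ⇒ 43/128
v_9 [BRRBRBRBR]  L=[0; 1/4; 5/16; 21/64]  R=[43/128; 11/32; 3/8; 1/2; 1]  ⇒ 85/256
v_10 [BRRBRBRBRB]  L=[0; 1/4; 5/16; 21/64; 85/256]  R=[43/128; 11/32; 3/8; 1/2; 1]  ⇒ 171/512
v_11 [BRRBRBRBRBB]  L=[0; 1/4; 5/16; 21/64; 85/256; 171/512]  R=[43/128; 11/32; 3/8; 1/2; 1]  ⇒ 343/1024
v_12 [BRRBRBRBRBBR]  L=[0; 1/4; 5/16; 21/64; 85/256; 171/512]  R=[343/1024; 43/128; 11/32; 3/8; 1/2; 1]  ⇒ 685/2048
v_13 [BRRBRBRBRBBRR]  L=[0; 1/4; 5/16; 21/64; 85/256; 171/512]  R=[685/2048; 343/1024; 43/128; 11/32; 3/8; 1/2; 1]  ⇒ 1369/4096
v_14 [BRRBRBRBRBBRRR]  L=[0; 1/4; 5/16; 21/64; 85/256; 171/512]  R=[1369/4096; 685/2048; 343/1024; 43/128; 11/32; 3/8; 1/2; 1]  ⇒ 2737/8192
v_15 [BRRBRBRBRBBRRRR]  L=[0; 1/4; 5/16; 21/64; 85/256; 171/512]  R=[2737/8192; 1369/4096; 685/2048; 343/1024; 43/128; 11/32; 3/8; 1/2; 1]  ⇒ 5473/16384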